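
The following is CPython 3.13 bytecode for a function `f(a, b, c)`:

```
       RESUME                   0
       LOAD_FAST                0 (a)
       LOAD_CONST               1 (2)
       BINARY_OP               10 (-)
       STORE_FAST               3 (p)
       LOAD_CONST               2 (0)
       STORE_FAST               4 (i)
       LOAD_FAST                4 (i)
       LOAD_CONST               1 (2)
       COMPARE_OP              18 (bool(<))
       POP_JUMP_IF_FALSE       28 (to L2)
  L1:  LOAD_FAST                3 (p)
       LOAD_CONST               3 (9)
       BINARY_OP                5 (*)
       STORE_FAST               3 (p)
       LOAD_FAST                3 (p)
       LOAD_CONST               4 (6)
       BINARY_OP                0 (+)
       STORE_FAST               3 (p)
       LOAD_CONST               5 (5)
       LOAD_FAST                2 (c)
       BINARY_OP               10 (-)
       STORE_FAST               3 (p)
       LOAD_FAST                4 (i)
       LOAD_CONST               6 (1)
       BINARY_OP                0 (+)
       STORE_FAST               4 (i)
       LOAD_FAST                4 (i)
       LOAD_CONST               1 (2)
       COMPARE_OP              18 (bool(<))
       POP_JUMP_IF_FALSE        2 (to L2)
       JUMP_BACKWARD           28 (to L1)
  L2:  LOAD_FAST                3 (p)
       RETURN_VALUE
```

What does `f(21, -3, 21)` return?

-16

LOAD_FAST a → push 21. Stack: [21]
LOAD_CONST → push 2. Stack: [21, 2]
BINARY_OP - → 21 - 2 = 19. Stack: [19]
STORE_FAST p → p=19. Stack: []
LOAD_CONST → push 0. Stack: [0]
STORE_FAST i → i=0. Stack: []
LOAD_FAST i → push 0. Stack: [0]
LOAD_CONST → push 2. Stack: [0, 2]
COMPARE_OP bool(<) → 0 vs 2 = True. Stack: [True]
POP_JUMP_IF_FALSE → pop True; no jump. Stack: []
LOAD_FAST p → push 19. Stack: [19]
LOAD_CONST → push 9. Stack: [19, 9]
BINARY_OP * → 19 * 9 = 171. Stack: [171]
STORE_FAST p → p=171. Stack: []
LOAD_FAST p → push 171. Stack: [171]
LOAD_CONST → push 6. Stack: [171, 6]
BINARY_OP + → 171 + 6 = 177. Stack: [177]
STORE_FAST p → p=177. Stack: []
LOAD_CONST → push 5. Stack: [5]
LOAD_FAST c → push 21. Stack: [5, 21]
BINARY_OP - → 5 - 21 = -16. Stack: [-16]
STORE_FAST p → p=-16. Stack: []
LOAD_FAST i → push 0. Stack: [0]
LOAD_CONST → push 1. Stack: [0, 1]
BINARY_OP + → 0 + 1 = 1. Stack: [1]
STORE_FAST i → i=1. Stack: []
LOAD_FAST i → push 1. Stack: [1]
LOAD_CONST → push 2. Stack: [1, 2]
COMPARE_OP bool(<) → 1 vs 2 = True. Stack: [True]
POP_JUMP_IF_FALSE → pop True; no jump. Stack: []
LOAD_FAST p → push -16. Stack: [-16]
LOAD_CONST → push 9. Stack: [-16, 9]
BINARY_OP * → -16 * 9 = -144. Stack: [-144]
STORE_FAST p → p=-144. Stack: []
LOAD_FAST p → push -144. Stack: [-144]
LOAD_CONST → push 6. Stack: [-144, 6]
BINARY_OP + → -144 + 6 = -138. Stack: [-138]
STORE_FAST p → p=-138. Stack: []
LOAD_CONST → push 5. Stack: [5]
LOAD_FAST c → push 21. Stack: [5, 21]
BINARY_OP - → 5 - 21 = -16. Stack: [-16]
STORE_FAST p → p=-16. Stack: []
LOAD_FAST i → push 1. Stack: [1]
LOAD_CONST → push 1. Stack: [1, 1]
BINARY_OP + → 1 + 1 = 2. Stack: [2]
STORE_FAST i → i=2. Stack: []
LOAD_FAST i → push 2. Stack: [2]
LOAD_CONST → push 2. Stack: [2, 2]
COMPARE_OP bool(<) → 2 vs 2 = False. Stack: [False]
POP_JUMP_IF_FALSE → pop False; jump. Stack: []
LOAD_FAST p → push -16. Stack: [-16]
RETURN_VALUE → return -16.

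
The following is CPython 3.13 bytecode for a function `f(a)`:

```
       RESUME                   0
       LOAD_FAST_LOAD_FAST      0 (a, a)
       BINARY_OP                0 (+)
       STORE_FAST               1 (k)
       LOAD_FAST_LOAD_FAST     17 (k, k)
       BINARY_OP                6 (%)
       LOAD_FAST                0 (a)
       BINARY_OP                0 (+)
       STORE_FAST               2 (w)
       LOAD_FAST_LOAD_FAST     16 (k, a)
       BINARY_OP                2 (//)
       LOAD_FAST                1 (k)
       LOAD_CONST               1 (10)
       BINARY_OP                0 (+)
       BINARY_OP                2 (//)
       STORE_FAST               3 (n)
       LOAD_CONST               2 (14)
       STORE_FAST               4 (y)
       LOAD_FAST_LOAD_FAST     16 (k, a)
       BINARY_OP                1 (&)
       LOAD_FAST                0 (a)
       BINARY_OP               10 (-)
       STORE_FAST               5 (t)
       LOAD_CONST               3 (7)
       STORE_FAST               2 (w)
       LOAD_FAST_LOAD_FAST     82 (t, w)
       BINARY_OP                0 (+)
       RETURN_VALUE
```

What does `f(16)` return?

LOAD_FAST_LOAD_FAST a,a → push 16,16. Stack: [16, 16]
BINARY_OP + → 16 + 16 = 32. Stack: [32]
STORE_FAST k → k=32. Stack: []
LOAD_FAST_LOAD_FAST k,k → push 32,32. Stack: [32, 32]
BINARY_OP % → 32 % 32 = 0. Stack: [0]
LOAD_FAST a → push 16. Stack: [0, 16]
BINARY_OP + → 0 + 16 = 16. Stack: [16]
STORE_FAST w → w=16. Stack: []
LOAD_FAST_LOAD_FAST k,a → push 32,16. Stack: [32, 16]
BINARY_OP // → 32 // 16 = 2. Stack: [2]
LOAD_FAST k → push 32. Stack: [2, 32]
LOAD_CONST → push 10. Stack: [2, 32, 10]
BINARY_OP + → 32 + 10 = 42. Stack: [2, 42]
BINARY_OP // → 2 // 42 = 0. Stack: [0]
STORE_FAST n → n=0. Stack: []
LOAD_CONST → push 14. Stack: [14]
STORE_FAST y → y=14. Stack: []
LOAD_FAST_LOAD_FAST k,a → push 32,16. Stack: [32, 16]
BINARY_OP & → 32 & 16 = 0. Stack: [0]
LOAD_FAST a → push 16. Stack: [0, 16]
BINARY_OP - → 0 - 16 = -16. Stack: [-16]
STORE_FAST t → t=-16. Stack: []
LOAD_CONST → push 7. Stack: [7]
STORE_FAST w → w=7. Stack: []
LOAD_FAST_LOAD_FAST t,w → push -16,7. Stack: [-16, 7]
BINARY_OP + → -16 + 7 = -9. Stack: [-9]
RETURN_VALUE → return -9.

-9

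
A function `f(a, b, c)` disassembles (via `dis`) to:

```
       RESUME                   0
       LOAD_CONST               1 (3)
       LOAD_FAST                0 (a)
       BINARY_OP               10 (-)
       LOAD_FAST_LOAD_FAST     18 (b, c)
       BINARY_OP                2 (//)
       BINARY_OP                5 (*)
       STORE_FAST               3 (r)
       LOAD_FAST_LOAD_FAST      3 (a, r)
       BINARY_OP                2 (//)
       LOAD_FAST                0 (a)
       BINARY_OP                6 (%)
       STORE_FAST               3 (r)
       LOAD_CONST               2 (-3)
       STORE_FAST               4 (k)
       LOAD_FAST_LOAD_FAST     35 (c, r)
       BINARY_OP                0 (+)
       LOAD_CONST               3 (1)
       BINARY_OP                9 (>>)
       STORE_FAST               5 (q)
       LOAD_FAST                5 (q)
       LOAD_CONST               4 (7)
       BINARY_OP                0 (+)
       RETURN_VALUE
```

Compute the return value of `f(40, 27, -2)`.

6

LOAD_CONST → push 3. Stack: [3]
LOAD_FAST a → push 40. Stack: [3, 40]
BINARY_OP - → 3 - 40 = -37. Stack: [-37]
LOAD_FAST_LOAD_FAST b,c → push 27,-2. Stack: [-37, 27, -2]
BINARY_OP // → 27 // -2 = -14. Stack: [-37, -14]
BINARY_OP * → -37 * -14 = 518. Stack: [518]
STORE_FAST r → r=518. Stack: []
LOAD_FAST_LOAD_FAST a,r → push 40,518. Stack: [40, 518]
BINARY_OP // → 40 // 518 = 0. Stack: [0]
LOAD_FAST a → push 40. Stack: [0, 40]
BINARY_OP % → 0 % 40 = 0. Stack: [0]
STORE_FAST r → r=0. Stack: []
LOAD_CONST → push -3. Stack: [-3]
STORE_FAST k → k=-3. Stack: []
LOAD_FAST_LOAD_FAST c,r → push -2,0. Stack: [-2, 0]
BINARY_OP + → -2 + 0 = -2. Stack: [-2]
LOAD_CONST → push 1. Stack: [-2, 1]
BINARY_OP >> → -2 >> 1 = -1. Stack: [-1]
STORE_FAST q → q=-1. Stack: []
LOAD_FAST q → push -1. Stack: [-1]
LOAD_CONST → push 7. Stack: [-1, 7]
BINARY_OP + → -1 + 7 = 6. Stack: [6]
RETURN_VALUE → return 6.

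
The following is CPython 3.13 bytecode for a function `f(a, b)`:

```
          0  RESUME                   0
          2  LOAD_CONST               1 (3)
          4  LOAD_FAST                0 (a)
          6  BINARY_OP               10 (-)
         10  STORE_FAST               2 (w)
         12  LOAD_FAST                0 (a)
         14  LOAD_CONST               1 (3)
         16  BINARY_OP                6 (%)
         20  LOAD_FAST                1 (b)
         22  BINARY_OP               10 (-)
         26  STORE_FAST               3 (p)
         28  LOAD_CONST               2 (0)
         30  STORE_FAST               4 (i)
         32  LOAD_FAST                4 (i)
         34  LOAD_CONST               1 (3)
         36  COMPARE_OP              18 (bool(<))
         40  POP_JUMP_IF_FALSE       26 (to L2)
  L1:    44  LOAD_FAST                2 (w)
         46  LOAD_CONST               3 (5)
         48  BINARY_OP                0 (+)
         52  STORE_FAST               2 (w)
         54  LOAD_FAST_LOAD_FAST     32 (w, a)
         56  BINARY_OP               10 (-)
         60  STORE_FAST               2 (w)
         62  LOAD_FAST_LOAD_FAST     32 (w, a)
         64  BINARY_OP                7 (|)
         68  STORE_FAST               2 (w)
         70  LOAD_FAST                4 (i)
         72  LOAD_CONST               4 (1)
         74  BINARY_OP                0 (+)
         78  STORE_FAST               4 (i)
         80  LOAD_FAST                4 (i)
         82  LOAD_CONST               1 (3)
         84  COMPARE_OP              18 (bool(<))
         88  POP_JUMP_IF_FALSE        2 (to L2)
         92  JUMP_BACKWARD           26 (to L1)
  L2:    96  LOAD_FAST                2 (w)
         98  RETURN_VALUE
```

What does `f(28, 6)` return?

-34

LOAD_CONST → push 3
LOAD_FAST a → push 28
BINARY_OP - → 3 - 28 = -25
STORE_FAST w → w=-25
LOAD_FAST a → push 28
LOAD_CONST → push 3
BINARY_OP % → 28 % 3 = 1
LOAD_FAST b → push 6
BINARY_OP - → 1 - 6 = -5
STORE_FAST p → p=-5
LOAD_CONST → push 0
STORE_FAST i → i=0
LOAD_FAST i → push 0
LOAD_CONST → push 3
COMPARE_OP bool(<) → 0 vs 3 = True
POP_JUMP_IF_FALSE → pop True; no jump
LOAD_FAST w → push -25
LOAD_CONST → push 5
BINARY_OP + → -25 + 5 = -20
STORE_FAST w → w=-20
LOAD_FAST_LOAD_FAST w,a → push -20,28
BINARY_OP - → -20 - 28 = -48
STORE_FAST w → w=-48
LOAD_FAST_LOAD_FAST w,a → push -48,28
BINARY_OP | → -48 | 28 = -36
STORE_FAST w → w=-36
LOAD_FAST i → push 0
LOAD_CONST → push 1
BINARY_OP + → 0 + 1 = 1
STORE_FAST i → i=1
LOAD_FAST i → push 1
LOAD_CONST → push 3
COMPARE_OP bool(<) → 1 vs 3 = True
POP_JUMP_IF_FALSE → pop True; no jump
LOAD_FAST w → push -36
LOAD_CONST → push 5
BINARY_OP + → -36 + 5 = -31
STORE_FAST w → w=-31
LOAD_FAST_LOAD_FAST w,a → push -31,28
BINARY_OP - → -31 - 28 = -59
STORE_FAST w → w=-59
LOAD_FAST_LOAD_FAST w,a → push -59,28
BINARY_OP | → -59 | 28 = -35
STORE_FAST w → w=-35
LOAD_FAST i → push 1
LOAD_CONST → push 1
BINARY_OP + → 1 + 1 = 2
STORE_FAST i → i=2
LOAD_FAST i → push 2
LOAD_CONST → push 3
COMPARE_OP bool(<) → 2 vs 3 = True
POP_JUMP_IF_FALSE → pop True; no jump
LOAD_FAST w → push -35
LOAD_CONST → push 5
BINARY_OP + → -35 + 5 = -30
STORE_FAST w → w=-30
LOAD_FAST_LOAD_FAST w,a → push -30,28
BINARY_OP - → -30 - 28 = -58
STORE_FAST w → w=-58
LOAD_FAST_LOAD_FAST w,a → push -58,28
BINARY_OP | → -58 | 28 = -34
STORE_FAST w → w=-34
LOAD_FAST i → push 2
LOAD_CONST → push 1
BINARY_OP + → 2 + 1 = 3
STORE_FAST i → i=3
LOAD_FAST i → push 3
LOAD_CONST → push 3
COMPARE_OP bool(<) → 3 vs 3 = False
POP_JUMP_IF_FALSE → pop False; jump
LOAD_FAST w → push -34
RETURN_VALUE → return -34.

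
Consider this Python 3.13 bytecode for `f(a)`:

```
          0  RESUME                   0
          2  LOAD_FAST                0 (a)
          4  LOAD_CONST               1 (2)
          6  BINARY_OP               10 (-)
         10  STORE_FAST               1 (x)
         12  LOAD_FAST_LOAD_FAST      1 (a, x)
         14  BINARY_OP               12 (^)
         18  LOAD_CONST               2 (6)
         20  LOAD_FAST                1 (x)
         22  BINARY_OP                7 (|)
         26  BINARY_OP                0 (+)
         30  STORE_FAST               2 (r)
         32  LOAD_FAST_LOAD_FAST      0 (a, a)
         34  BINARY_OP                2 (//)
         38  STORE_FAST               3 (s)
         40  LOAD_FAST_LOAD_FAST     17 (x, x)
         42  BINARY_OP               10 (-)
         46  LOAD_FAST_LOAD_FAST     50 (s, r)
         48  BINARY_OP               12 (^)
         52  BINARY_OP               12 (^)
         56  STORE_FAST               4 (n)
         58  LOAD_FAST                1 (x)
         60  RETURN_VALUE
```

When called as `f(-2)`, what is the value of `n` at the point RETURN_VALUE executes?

LOAD_FAST a → push -2. Stack: [-2]
LOAD_CONST → push 2. Stack: [-2, 2]
BINARY_OP - → -2 - 2 = -4. Stack: [-4]
STORE_FAST x → x=-4. Stack: []
LOAD_FAST_LOAD_FAST a,x → push -2,-4. Stack: [-2, -4]
BINARY_OP ^ → -2 ^ -4 = 2. Stack: [2]
LOAD_CONST → push 6. Stack: [2, 6]
LOAD_FAST x → push -4. Stack: [2, 6, -4]
BINARY_OP | → 6 | -4 = -2. Stack: [2, -2]
BINARY_OP + → 2 + -2 = 0. Stack: [0]
STORE_FAST r → r=0. Stack: []
LOAD_FAST_LOAD_FAST a,a → push -2,-2. Stack: [-2, -2]
BINARY_OP // → -2 // -2 = 1. Stack: [1]
STORE_FAST s → s=1. Stack: []
LOAD_FAST_LOAD_FAST x,x → push -4,-4. Stack: [-4, -4]
BINARY_OP - → -4 - -4 = 0. Stack: [0]
LOAD_FAST_LOAD_FAST s,r → push 1,0. Stack: [0, 1, 0]
BINARY_OP ^ → 1 ^ 0 = 1. Stack: [0, 1]
BINARY_OP ^ → 0 ^ 1 = 1. Stack: [1]
STORE_FAST n → n=1. Stack: []
LOAD_FAST x → push -4. Stack: [-4]
RETURN_VALUE → return -4.

1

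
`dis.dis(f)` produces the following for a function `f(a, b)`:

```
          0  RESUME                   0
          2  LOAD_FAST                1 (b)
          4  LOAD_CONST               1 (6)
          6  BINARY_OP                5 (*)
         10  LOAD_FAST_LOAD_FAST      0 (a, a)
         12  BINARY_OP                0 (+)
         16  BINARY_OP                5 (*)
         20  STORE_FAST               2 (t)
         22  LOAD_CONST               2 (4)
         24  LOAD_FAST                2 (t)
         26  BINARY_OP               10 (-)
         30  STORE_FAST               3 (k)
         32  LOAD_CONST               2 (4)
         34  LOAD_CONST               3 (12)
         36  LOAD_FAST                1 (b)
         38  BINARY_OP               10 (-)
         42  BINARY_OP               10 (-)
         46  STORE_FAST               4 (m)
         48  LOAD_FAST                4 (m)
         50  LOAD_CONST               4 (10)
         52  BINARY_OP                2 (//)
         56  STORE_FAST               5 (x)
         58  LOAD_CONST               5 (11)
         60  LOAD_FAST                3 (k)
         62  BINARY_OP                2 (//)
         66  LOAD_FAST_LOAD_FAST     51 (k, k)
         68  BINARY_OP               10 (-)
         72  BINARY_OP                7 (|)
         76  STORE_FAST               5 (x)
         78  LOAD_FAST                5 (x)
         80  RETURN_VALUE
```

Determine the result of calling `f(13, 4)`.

LOAD_FAST b → push 4. Stack: [4]
LOAD_CONST → push 6. Stack: [4, 6]
BINARY_OP * → 4 * 6 = 24. Stack: [24]
LOAD_FAST_LOAD_FAST a,a → push 13,13. Stack: [24, 13, 13]
BINARY_OP + → 13 + 13 = 26. Stack: [24, 26]
BINARY_OP * → 24 * 26 = 624. Stack: [624]
STORE_FAST t → t=624. Stack: []
LOAD_CONST → push 4. Stack: [4]
LOAD_FAST t → push 624. Stack: [4, 624]
BINARY_OP - → 4 - 624 = -620. Stack: [-620]
STORE_FAST k → k=-620. Stack: []
LOAD_CONST → push 4. Stack: [4]
LOAD_CONST → push 12. Stack: [4, 12]
LOAD_FAST b → push 4. Stack: [4, 12, 4]
BINARY_OP - → 12 - 4 = 8. Stack: [4, 8]
BINARY_OP - → 4 - 8 = -4. Stack: [-4]
STORE_FAST m → m=-4. Stack: []
LOAD_FAST m → push -4. Stack: [-4]
LOAD_CONST → push 10. Stack: [-4, 10]
BINARY_OP // → -4 // 10 = -1. Stack: [-1]
STORE_FAST x → x=-1. Stack: []
LOAD_CONST → push 11. Stack: [11]
LOAD_FAST k → push -620. Stack: [11, -620]
BINARY_OP // → 11 // -620 = -1. Stack: [-1]
LOAD_FAST_LOAD_FAST k,k → push -620,-620. Stack: [-1, -620, -620]
BINARY_OP - → -620 - -620 = 0. Stack: [-1, 0]
BINARY_OP | → -1 | 0 = -1. Stack: [-1]
STORE_FAST x → x=-1. Stack: []
LOAD_FAST x → push -1. Stack: [-1]
RETURN_VALUE → return -1.

-1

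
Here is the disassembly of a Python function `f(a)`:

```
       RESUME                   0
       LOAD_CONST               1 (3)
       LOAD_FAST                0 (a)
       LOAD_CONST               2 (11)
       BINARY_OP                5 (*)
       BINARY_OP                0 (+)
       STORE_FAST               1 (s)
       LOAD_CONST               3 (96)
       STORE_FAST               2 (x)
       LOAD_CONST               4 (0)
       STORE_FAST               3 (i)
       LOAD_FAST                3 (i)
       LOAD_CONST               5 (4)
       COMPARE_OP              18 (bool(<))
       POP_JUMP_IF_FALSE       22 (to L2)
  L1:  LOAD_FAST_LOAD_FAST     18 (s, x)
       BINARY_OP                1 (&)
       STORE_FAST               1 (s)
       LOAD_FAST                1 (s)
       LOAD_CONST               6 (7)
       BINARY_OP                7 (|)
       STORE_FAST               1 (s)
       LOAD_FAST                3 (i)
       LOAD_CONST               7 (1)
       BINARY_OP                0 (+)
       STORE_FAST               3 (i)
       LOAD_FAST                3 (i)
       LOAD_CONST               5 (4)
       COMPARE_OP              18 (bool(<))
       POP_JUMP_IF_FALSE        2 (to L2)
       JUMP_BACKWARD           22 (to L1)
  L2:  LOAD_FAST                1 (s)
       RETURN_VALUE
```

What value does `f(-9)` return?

LOAD_CONST → push 3
LOAD_FAST a → push -9
LOAD_CONST → push 11
BINARY_OP * → -9 * 11 = -99
BINARY_OP + → 3 + -99 = -96
STORE_FAST s → s=-96
LOAD_CONST → push 96
STORE_FAST x → x=96
LOAD_CONST → push 0
STORE_FAST i → i=0
LOAD_FAST i → push 0
LOAD_CONST → push 4
COMPARE_OP bool(<) → 0 vs 4 = True
POP_JUMP_IF_FALSE → pop True; no jump
LOAD_FAST_LOAD_FAST s,x → push -96,96
BINARY_OP & → -96 & 96 = 32
STORE_FAST s → s=32
LOAD_FAST s → push 32
LOAD_CONST → push 7
BINARY_OP | → 32 | 7 = 39
STORE_FAST s → s=39
LOAD_FAST i → push 0
LOAD_CONST → push 1
BINARY_OP + → 0 + 1 = 1
STORE_FAST i → i=1
LOAD_FAST i → push 1
LOAD_CONST → push 4
COMPARE_OP bool(<) → 1 vs 4 = True
POP_JUMP_IF_FALSE → pop True; no jump
LOAD_FAST_LOAD_FAST s,x → push 39,96
BINARY_OP & → 39 & 96 = 32
STORE_FAST s → s=32
LOAD_FAST s → push 32
LOAD_CONST → push 7
BINARY_OP | → 32 | 7 = 39
STORE_FAST s → s=39
LOAD_FAST i → push 1
LOAD_CONST → push 1
BINARY_OP + → 1 + 1 = 2
STORE_FAST i → i=2
LOAD_FAST i → push 2
LOAD_CONST → push 4
COMPARE_OP bool(<) → 2 vs 4 = True
POP_JUMP_IF_FALSE → pop True; no jump
LOAD_FAST_LOAD_FAST s,x → push 39,96
BINARY_OP & → 39 & 96 = 32
STORE_FAST s → s=32
LOAD_FAST s → push 32
LOAD_CONST → push 7
BINARY_OP | → 32 | 7 = 39
STORE_FAST s → s=39
LOAD_FAST i → push 2
LOAD_CONST → push 1
BINARY_OP + → 2 + 1 = 3
STORE_FAST i → i=3
LOAD_FAST i → push 3
LOAD_CONST → push 4
COMPARE_OP bool(<) → 3 vs 4 = True
POP_JUMP_IF_FALSE → pop True; no jump
LOAD_FAST_LOAD_FAST s,x → push 39,96
BINARY_OP & → 39 & 96 = 32
STORE_FAST s → s=32
LOAD_FAST s → push 32
LOAD_CONST → push 7
BINARY_OP | → 32 | 7 = 39
STORE_FAST s → s=39
LOAD_FAST i → push 3
LOAD_CONST → push 1
BINARY_OP + → 3 + 1 = 4
STORE_FAST i → i=4
LOAD_FAST i → push 4
LOAD_CONST → push 4
COMPARE_OP bool(<) → 4 vs 4 = False
POP_JUMP_IF_FALSE → pop False; jump
LOAD_FAST s → push 39
RETURN_VALUE → return 39.

39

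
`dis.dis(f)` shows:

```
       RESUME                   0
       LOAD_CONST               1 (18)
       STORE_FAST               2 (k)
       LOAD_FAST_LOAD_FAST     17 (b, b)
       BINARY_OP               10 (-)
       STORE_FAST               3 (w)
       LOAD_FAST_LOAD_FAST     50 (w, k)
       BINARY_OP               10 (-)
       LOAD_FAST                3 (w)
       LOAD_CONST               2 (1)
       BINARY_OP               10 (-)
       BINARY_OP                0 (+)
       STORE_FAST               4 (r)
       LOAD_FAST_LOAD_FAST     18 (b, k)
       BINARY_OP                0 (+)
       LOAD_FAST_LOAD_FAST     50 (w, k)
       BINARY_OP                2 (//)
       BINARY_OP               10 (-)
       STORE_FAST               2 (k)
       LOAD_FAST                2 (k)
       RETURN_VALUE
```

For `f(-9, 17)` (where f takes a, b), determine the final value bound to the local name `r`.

LOAD_CONST → push 18. Stack: [18]
STORE_FAST k → k=18. Stack: []
LOAD_FAST_LOAD_FAST b,b → push 17,17. Stack: [17, 17]
BINARY_OP - → 17 - 17 = 0. Stack: [0]
STORE_FAST w → w=0. Stack: []
LOAD_FAST_LOAD_FAST w,k → push 0,18. Stack: [0, 18]
BINARY_OP - → 0 - 18 = -18. Stack: [-18]
LOAD_FAST w → push 0. Stack: [-18, 0]
LOAD_CONST → push 1. Stack: [-18, 0, 1]
BINARY_OP - → 0 - 1 = -1. Stack: [-18, -1]
BINARY_OP + → -18 + -1 = -19. Stack: [-19]
STORE_FAST r → r=-19. Stack: []
LOAD_FAST_LOAD_FAST b,k → push 17,18. Stack: [17, 18]
BINARY_OP + → 17 + 18 = 35. Stack: [35]
LOAD_FAST_LOAD_FAST w,k → push 0,18. Stack: [35, 0, 18]
BINARY_OP // → 0 // 18 = 0. Stack: [35, 0]
BINARY_OP - → 35 - 0 = 35. Stack: [35]
STORE_FAST k → k=35. Stack: []
LOAD_FAST k → push 35. Stack: [35]
RETURN_VALUE → return 35.

-19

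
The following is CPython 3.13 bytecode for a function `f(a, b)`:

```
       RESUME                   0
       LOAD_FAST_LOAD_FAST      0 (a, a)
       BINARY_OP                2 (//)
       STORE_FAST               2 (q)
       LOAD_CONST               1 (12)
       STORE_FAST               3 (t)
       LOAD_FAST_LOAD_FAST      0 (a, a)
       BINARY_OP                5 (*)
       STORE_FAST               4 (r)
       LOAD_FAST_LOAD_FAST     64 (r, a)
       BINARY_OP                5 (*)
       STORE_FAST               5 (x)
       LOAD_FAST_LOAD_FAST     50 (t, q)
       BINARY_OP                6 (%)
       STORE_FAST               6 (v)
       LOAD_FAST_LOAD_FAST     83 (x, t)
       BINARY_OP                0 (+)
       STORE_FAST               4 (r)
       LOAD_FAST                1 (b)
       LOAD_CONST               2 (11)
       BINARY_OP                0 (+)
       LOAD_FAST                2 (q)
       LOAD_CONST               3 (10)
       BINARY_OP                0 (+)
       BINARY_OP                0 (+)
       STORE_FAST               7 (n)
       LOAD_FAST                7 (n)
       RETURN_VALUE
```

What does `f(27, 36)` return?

LOAD_FAST_LOAD_FAST a,a → push 27,27. Stack: [27, 27]
BINARY_OP // → 27 // 27 = 1. Stack: [1]
STORE_FAST q → q=1. Stack: []
LOAD_CONST → push 12. Stack: [12]
STORE_FAST t → t=12. Stack: []
LOAD_FAST_LOAD_FAST a,a → push 27,27. Stack: [27, 27]
BINARY_OP * → 27 * 27 = 729. Stack: [729]
STORE_FAST r → r=729. Stack: []
LOAD_FAST_LOAD_FAST r,a → push 729,27. Stack: [729, 27]
BINARY_OP * → 729 * 27 = 19683. Stack: [19683]
STORE_FAST x → x=19683. Stack: []
LOAD_FAST_LOAD_FAST t,q → push 12,1. Stack: [12, 1]
BINARY_OP % → 12 % 1 = 0. Stack: [0]
STORE_FAST v → v=0. Stack: []
LOAD_FAST_LOAD_FAST x,t → push 19683,12. Stack: [19683, 12]
BINARY_OP + → 19683 + 12 = 19695. Stack: [19695]
STORE_FAST r → r=19695. Stack: []
LOAD_FAST b → push 36. Stack: [36]
LOAD_CONST → push 11. Stack: [36, 11]
BINARY_OP + → 36 + 11 = 47. Stack: [47]
LOAD_FAST q → push 1. Stack: [47, 1]
LOAD_CONST → push 10. Stack: [47, 1, 10]
BINARY_OP + → 1 + 10 = 11. Stack: [47, 11]
BINARY_OP + → 47 + 11 = 58. Stack: [58]
STORE_FAST n → n=58. Stack: []
LOAD_FAST n → push 58. Stack: [58]
RETURN_VALUE → return 58.

58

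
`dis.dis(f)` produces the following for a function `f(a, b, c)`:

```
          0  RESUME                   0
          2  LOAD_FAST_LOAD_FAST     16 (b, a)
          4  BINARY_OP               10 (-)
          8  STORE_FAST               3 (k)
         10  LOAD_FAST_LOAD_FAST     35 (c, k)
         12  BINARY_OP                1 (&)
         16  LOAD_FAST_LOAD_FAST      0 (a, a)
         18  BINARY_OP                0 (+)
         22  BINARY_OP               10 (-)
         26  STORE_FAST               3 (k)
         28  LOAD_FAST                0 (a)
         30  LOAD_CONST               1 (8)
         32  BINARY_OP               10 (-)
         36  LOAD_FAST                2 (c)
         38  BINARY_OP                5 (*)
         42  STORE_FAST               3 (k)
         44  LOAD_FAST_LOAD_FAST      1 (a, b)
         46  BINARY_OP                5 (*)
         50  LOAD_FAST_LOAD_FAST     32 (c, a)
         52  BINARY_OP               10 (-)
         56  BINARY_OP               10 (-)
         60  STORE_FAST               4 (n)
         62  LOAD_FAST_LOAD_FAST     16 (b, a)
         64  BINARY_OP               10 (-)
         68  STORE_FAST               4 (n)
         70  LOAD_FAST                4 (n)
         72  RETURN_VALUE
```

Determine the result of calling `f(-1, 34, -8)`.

LOAD_FAST_LOAD_FAST b,a → push 34,-1. Stack: [34, -1]
BINARY_OP - → 34 - -1 = 35. Stack: [35]
STORE_FAST k → k=35. Stack: []
LOAD_FAST_LOAD_FAST c,k → push -8,35. Stack: [-8, 35]
BINARY_OP & → -8 & 35 = 32. Stack: [32]
LOAD_FAST_LOAD_FAST a,a → push -1,-1. Stack: [32, -1, -1]
BINARY_OP + → -1 + -1 = -2. Stack: [32, -2]
BINARY_OP - → 32 - -2 = 34. Stack: [34]
STORE_FAST k → k=34. Stack: []
LOAD_FAST a → push -1. Stack: [-1]
LOAD_CONST → push 8. Stack: [-1, 8]
BINARY_OP - → -1 - 8 = -9. Stack: [-9]
LOAD_FAST c → push -8. Stack: [-9, -8]
BINARY_OP * → -9 * -8 = 72. Stack: [72]
STORE_FAST k → k=72. Stack: []
LOAD_FAST_LOAD_FAST a,b → push -1,34. Stack: [-1, 34]
BINARY_OP * → -1 * 34 = -34. Stack: [-34]
LOAD_FAST_LOAD_FAST c,a → push -8,-1. Stack: [-34, -8, -1]
BINARY_OP - → -8 - -1 = -7. Stack: [-34, -7]
BINARY_OP - → -34 - -7 = -27. Stack: [-27]
STORE_FAST n → n=-27. Stack: []
LOAD_FAST_LOAD_FAST b,a → push 34,-1. Stack: [34, -1]
BINARY_OP - → 34 - -1 = 35. Stack: [35]
STORE_FAST n → n=35. Stack: []
LOAD_FAST n → push 35. Stack: [35]
RETURN_VALUE → return 35.

35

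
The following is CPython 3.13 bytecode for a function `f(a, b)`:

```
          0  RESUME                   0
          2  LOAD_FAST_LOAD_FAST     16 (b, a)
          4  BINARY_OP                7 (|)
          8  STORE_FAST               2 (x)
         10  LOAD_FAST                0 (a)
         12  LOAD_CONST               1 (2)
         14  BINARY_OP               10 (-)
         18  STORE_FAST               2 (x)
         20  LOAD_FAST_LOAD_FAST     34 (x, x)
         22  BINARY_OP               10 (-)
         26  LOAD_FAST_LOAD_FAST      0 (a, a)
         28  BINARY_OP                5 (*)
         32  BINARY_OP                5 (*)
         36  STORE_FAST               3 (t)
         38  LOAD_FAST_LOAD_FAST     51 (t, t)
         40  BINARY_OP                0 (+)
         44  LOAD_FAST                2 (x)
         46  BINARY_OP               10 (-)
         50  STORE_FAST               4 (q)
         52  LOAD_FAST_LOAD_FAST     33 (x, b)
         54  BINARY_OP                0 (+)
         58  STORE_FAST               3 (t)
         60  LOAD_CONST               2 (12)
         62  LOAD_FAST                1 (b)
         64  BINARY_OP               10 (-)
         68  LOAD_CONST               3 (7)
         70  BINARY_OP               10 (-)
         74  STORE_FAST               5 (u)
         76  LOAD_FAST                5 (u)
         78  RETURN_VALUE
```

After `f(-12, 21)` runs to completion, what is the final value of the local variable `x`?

LOAD_FAST_LOAD_FAST b,a → push 21,-12. Stack: [21, -12]
BINARY_OP | → 21 | -12 = -11. Stack: [-11]
STORE_FAST x → x=-11. Stack: []
LOAD_FAST a → push -12. Stack: [-12]
LOAD_CONST → push 2. Stack: [-12, 2]
BINARY_OP - → -12 - 2 = -14. Stack: [-14]
STORE_FAST x → x=-14. Stack: []
LOAD_FAST_LOAD_FAST x,x → push -14,-14. Stack: [-14, -14]
BINARY_OP - → -14 - -14 = 0. Stack: [0]
LOAD_FAST_LOAD_FAST a,a → push -12,-12. Stack: [0, -12, -12]
BINARY_OP * → -12 * -12 = 144. Stack: [0, 144]
BINARY_OP * → 0 * 144 = 0. Stack: [0]
STORE_FAST t → t=0. Stack: []
LOAD_FAST_LOAD_FAST t,t → push 0,0. Stack: [0, 0]
BINARY_OP + → 0 + 0 = 0. Stack: [0]
LOAD_FAST x → push -14. Stack: [0, -14]
BINARY_OP - → 0 - -14 = 14. Stack: [14]
STORE_FAST q → q=14. Stack: []
LOAD_FAST_LOAD_FAST x,b → push -14,21. Stack: [-14, 21]
BINARY_OP + → -14 + 21 = 7. Stack: [7]
STORE_FAST t → t=7. Stack: []
LOAD_CONST → push 12. Stack: [12]
LOAD_FAST b → push 21. Stack: [12, 21]
BINARY_OP - → 12 - 21 = -9. Stack: [-9]
LOAD_CONST → push 7. Stack: [-9, 7]
BINARY_OP - → -9 - 7 = -16. Stack: [-16]
STORE_FAST u → u=-16. Stack: []
LOAD_FAST u → push -16. Stack: [-16]
RETURN_VALUE → return -16.

-14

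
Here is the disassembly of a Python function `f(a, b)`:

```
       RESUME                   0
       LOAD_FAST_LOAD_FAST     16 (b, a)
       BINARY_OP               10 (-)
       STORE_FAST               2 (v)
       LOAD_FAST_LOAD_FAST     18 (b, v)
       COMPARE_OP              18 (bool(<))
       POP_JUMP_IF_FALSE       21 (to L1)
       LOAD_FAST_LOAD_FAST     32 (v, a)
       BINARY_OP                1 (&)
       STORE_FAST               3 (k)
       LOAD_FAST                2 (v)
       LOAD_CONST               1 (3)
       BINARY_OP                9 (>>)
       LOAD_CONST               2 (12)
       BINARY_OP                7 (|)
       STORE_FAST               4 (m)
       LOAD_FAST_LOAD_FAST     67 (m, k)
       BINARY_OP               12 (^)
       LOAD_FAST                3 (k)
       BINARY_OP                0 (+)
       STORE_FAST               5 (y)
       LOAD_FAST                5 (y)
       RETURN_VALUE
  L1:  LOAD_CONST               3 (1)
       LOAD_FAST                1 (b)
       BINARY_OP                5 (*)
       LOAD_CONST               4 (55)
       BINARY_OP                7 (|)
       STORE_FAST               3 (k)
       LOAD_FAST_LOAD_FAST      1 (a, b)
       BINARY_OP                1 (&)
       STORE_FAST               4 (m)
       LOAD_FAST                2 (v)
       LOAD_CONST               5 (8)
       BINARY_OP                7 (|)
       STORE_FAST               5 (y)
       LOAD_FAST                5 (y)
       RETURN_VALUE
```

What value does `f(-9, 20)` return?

LOAD_FAST_LOAD_FAST b,a → push 20,-9. Stack: [20, -9]
BINARY_OP - → 20 - -9 = 29. Stack: [29]
STORE_FAST v → v=29. Stack: []
LOAD_FAST_LOAD_FAST b,v → push 20,29. Stack: [20, 29]
COMPARE_OP bool(<) → 20 vs 29 = True. Stack: [True]
POP_JUMP_IF_FALSE → pop True; no jump. Stack: []
LOAD_FAST_LOAD_FAST v,a → push 29,-9. Stack: [29, -9]
BINARY_OP & → 29 & -9 = 21. Stack: [21]
STORE_FAST k → k=21. Stack: []
LOAD_FAST v → push 29. Stack: [29]
LOAD_CONST → push 3. Stack: [29, 3]
BINARY_OP >> → 29 >> 3 = 3. Stack: [3]
LOAD_CONST → push 12. Stack: [3, 12]
BINARY_OP | → 3 | 12 = 15. Stack: [15]
STORE_FAST m → m=15. Stack: []
LOAD_FAST_LOAD_FAST m,k → push 15,21. Stack: [15, 21]
BINARY_OP ^ → 15 ^ 21 = 26. Stack: [26]
LOAD_FAST k → push 21. Stack: [26, 21]
BINARY_OP + → 26 + 21 = 47. Stack: [47]
STORE_FAST y → y=47. Stack: []
LOAD_FAST y → push 47. Stack: [47]
RETURN_VALUE → return 47.

47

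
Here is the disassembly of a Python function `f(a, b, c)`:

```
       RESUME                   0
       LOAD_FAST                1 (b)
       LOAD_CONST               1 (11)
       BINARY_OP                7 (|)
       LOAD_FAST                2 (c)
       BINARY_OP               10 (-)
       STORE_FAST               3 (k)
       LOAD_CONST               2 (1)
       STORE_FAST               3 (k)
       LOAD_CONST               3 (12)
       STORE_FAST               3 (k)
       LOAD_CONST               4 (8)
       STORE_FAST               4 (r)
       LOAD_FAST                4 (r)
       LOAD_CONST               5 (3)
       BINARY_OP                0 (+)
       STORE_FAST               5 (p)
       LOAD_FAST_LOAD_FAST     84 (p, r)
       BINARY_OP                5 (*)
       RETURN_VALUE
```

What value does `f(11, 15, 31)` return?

88

LOAD_FAST b → push 15. Stack: [15]
LOAD_CONST → push 11. Stack: [15, 11]
BINARY_OP | → 15 | 11 = 15. Stack: [15]
LOAD_FAST c → push 31. Stack: [15, 31]
BINARY_OP - → 15 - 31 = -16. Stack: [-16]
STORE_FAST k → k=-16. Stack: []
LOAD_CONST → push 1. Stack: [1]
STORE_FAST k → k=1. Stack: []
LOAD_CONST → push 12. Stack: [12]
STORE_FAST k → k=12. Stack: []
LOAD_CONST → push 8. Stack: [8]
STORE_FAST r → r=8. Stack: []
LOAD_FAST r → push 8. Stack: [8]
LOAD_CONST → push 3. Stack: [8, 3]
BINARY_OP + → 8 + 3 = 11. Stack: [11]
STORE_FAST p → p=11. Stack: []
LOAD_FAST_LOAD_FAST p,r → push 11,8. Stack: [11, 8]
BINARY_OP * → 11 * 8 = 88. Stack: [88]
RETURN_VALUE → return 88.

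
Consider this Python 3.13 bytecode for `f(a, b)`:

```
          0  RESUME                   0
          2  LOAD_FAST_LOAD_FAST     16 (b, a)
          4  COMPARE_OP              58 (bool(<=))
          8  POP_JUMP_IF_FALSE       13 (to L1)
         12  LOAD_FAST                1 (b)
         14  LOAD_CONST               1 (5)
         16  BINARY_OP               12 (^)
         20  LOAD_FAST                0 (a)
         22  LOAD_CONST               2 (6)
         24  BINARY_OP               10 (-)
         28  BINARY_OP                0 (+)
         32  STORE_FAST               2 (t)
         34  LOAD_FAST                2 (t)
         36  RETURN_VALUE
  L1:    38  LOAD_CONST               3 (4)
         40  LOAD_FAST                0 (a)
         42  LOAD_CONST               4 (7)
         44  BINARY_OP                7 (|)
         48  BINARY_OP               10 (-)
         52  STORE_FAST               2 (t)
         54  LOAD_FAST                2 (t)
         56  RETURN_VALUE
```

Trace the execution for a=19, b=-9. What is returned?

LOAD_FAST_LOAD_FAST b,a → push -9,19. Stack: [-9, 19]
COMPARE_OP bool(<=) → -9 vs 19 = True. Stack: [True]
POP_JUMP_IF_FALSE → pop True; no jump. Stack: []
LOAD_FAST b → push -9. Stack: [-9]
LOAD_CONST → push 5. Stack: [-9, 5]
BINARY_OP ^ → -9 ^ 5 = -14. Stack: [-14]
LOAD_FAST a → push 19. Stack: [-14, 19]
LOAD_CONST → push 6. Stack: [-14, 19, 6]
BINARY_OP - → 19 - 6 = 13. Stack: [-14, 13]
BINARY_OP + → -14 + 13 = -1. Stack: [-1]
STORE_FAST t → t=-1. Stack: []
LOAD_FAST t → push -1. Stack: [-1]
RETURN_VALUE → return -1.

-1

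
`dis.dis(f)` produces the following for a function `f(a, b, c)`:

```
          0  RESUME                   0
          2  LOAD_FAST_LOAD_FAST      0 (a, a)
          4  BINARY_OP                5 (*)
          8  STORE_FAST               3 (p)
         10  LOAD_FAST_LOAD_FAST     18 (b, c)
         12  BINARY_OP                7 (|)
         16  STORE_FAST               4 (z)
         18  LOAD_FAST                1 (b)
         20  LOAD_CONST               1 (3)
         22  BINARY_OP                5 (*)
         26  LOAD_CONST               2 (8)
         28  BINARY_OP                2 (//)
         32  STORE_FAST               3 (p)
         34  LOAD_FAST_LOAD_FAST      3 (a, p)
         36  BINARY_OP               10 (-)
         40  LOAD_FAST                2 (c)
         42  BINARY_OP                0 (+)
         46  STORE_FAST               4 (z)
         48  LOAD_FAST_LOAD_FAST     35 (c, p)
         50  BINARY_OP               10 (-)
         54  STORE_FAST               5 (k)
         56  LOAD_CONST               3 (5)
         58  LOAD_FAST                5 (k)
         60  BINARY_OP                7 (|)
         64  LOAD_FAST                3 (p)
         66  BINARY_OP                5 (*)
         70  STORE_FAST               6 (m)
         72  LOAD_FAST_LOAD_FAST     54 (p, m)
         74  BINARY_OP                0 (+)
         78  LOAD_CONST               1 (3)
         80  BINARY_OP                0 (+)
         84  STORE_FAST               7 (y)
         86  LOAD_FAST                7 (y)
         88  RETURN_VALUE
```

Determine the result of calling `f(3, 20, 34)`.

LOAD_FAST_LOAD_FAST a,a → push 3,3. Stack: [3, 3]
BINARY_OP * → 3 * 3 = 9. Stack: [9]
STORE_FAST p → p=9. Stack: []
LOAD_FAST_LOAD_FAST b,c → push 20,34. Stack: [20, 34]
BINARY_OP | → 20 | 34 = 54. Stack: [54]
STORE_FAST z → z=54. Stack: []
LOAD_FAST b → push 20. Stack: [20]
LOAD_CONST → push 3. Stack: [20, 3]
BINARY_OP * → 20 * 3 = 60. Stack: [60]
LOAD_CONST → push 8. Stack: [60, 8]
BINARY_OP // → 60 // 8 = 7. Stack: [7]
STORE_FAST p → p=7. Stack: []
LOAD_FAST_LOAD_FAST a,p → push 3,7. Stack: [3, 7]
BINARY_OP - → 3 - 7 = -4. Stack: [-4]
LOAD_FAST c → push 34. Stack: [-4, 34]
BINARY_OP + → -4 + 34 = 30. Stack: [30]
STORE_FAST z → z=30. Stack: []
LOAD_FAST_LOAD_FAST c,p → push 34,7. Stack: [34, 7]
BINARY_OP - → 34 - 7 = 27. Stack: [27]
STORE_FAST k → k=27. Stack: []
LOAD_CONST → push 5. Stack: [5]
LOAD_FAST k → push 27. Stack: [5, 27]
BINARY_OP | → 5 | 27 = 31. Stack: [31]
LOAD_FAST p → push 7. Stack: [31, 7]
BINARY_OP * → 31 * 7 = 217. Stack: [217]
STORE_FAST m → m=217. Stack: []
LOAD_FAST_LOAD_FAST p,m → push 7,217. Stack: [7, 217]
BINARY_OP + → 7 + 217 = 224. Stack: [224]
LOAD_CONST → push 3. Stack: [224, 3]
BINARY_OP + → 224 + 3 = 227. Stack: [227]
STORE_FAST y → y=227. Stack: []
LOAD_FAST y → push 227. Stack: [227]
RETURN_VALUE → return 227.

227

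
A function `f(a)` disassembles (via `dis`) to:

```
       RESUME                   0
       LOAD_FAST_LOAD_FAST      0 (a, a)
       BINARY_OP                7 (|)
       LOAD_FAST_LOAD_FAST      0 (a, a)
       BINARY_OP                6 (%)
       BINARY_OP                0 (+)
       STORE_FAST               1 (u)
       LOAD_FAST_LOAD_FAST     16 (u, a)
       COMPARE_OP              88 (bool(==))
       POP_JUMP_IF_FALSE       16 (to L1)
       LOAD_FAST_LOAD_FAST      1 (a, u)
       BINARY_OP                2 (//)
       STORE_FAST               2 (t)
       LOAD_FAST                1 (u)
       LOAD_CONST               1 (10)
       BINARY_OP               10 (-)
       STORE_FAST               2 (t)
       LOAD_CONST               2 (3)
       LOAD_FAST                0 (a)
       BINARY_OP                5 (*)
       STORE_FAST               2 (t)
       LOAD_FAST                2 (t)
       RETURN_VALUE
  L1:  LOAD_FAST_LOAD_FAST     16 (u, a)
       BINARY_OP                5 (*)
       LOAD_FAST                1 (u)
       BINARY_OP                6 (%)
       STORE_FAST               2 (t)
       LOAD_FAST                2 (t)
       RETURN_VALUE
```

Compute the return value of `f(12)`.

LOAD_FAST_LOAD_FAST a,a → push 12,12. Stack: [12, 12]
BINARY_OP | → 12 | 12 = 12. Stack: [12]
LOAD_FAST_LOAD_FAST a,a → push 12,12. Stack: [12, 12, 12]
BINARY_OP % → 12 % 12 = 0. Stack: [12, 0]
BINARY_OP + → 12 + 0 = 12. Stack: [12]
STORE_FAST u → u=12. Stack: []
LOAD_FAST_LOAD_FAST u,a → push 12,12. Stack: [12, 12]
COMPARE_OP bool(==) → 12 vs 12 = True. Stack: [True]
POP_JUMP_IF_FALSE → pop True; no jump. Stack: []
LOAD_FAST_LOAD_FAST a,u → push 12,12. Stack: [12, 12]
BINARY_OP // → 12 // 12 = 1. Stack: [1]
STORE_FAST t → t=1. Stack: []
LOAD_FAST u → push 12. Stack: [12]
LOAD_CONST → push 10. Stack: [12, 10]
BINARY_OP - → 12 - 10 = 2. Stack: [2]
STORE_FAST t → t=2. Stack: []
LOAD_CONST → push 3. Stack: [3]
LOAD_FAST a → push 12. Stack: [3, 12]
BINARY_OP * → 3 * 12 = 36. Stack: [36]
STORE_FAST t → t=36. Stack: []
LOAD_FAST t → push 36. Stack: [36]
RETURN_VALUE → return 36.

36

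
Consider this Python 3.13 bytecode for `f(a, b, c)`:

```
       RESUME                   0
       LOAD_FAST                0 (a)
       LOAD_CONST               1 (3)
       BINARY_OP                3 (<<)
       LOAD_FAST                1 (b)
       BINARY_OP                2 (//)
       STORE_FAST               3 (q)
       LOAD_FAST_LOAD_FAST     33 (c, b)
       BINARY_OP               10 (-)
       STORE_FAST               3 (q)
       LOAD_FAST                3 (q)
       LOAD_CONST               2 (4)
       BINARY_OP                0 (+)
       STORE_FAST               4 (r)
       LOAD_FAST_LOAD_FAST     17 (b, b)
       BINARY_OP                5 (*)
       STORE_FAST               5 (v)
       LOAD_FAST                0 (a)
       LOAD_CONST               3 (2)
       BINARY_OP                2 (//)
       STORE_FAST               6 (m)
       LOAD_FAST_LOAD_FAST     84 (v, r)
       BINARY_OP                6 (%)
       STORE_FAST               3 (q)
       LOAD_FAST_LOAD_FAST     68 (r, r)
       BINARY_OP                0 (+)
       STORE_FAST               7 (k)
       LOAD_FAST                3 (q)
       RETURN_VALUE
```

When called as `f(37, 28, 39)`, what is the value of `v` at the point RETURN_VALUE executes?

LOAD_FAST a → push 37. Stack: [37]
LOAD_CONST → push 3. Stack: [37, 3]
BINARY_OP << → 37 << 3 = 296. Stack: [296]
LOAD_FAST b → push 28. Stack: [296, 28]
BINARY_OP // → 296 // 28 = 10. Stack: [10]
STORE_FAST q → q=10. Stack: []
LOAD_FAST_LOAD_FAST c,b → push 39,28. Stack: [39, 28]
BINARY_OP - → 39 - 28 = 11. Stack: [11]
STORE_FAST q → q=11. Stack: []
LOAD_FAST q → push 11. Stack: [11]
LOAD_CONST → push 4. Stack: [11, 4]
BINARY_OP + → 11 + 4 = 15. Stack: [15]
STORE_FAST r → r=15. Stack: []
LOAD_FAST_LOAD_FAST b,b → push 28,28. Stack: [28, 28]
BINARY_OP * → 28 * 28 = 784. Stack: [784]
STORE_FAST v → v=784. Stack: []
LOAD_FAST a → push 37. Stack: [37]
LOAD_CONST → push 2. Stack: [37, 2]
BINARY_OP // → 37 // 2 = 18. Stack: [18]
STORE_FAST m → m=18. Stack: []
LOAD_FAST_LOAD_FAST v,r → push 784,15. Stack: [784, 15]
BINARY_OP % → 784 % 15 = 4. Stack: [4]
STORE_FAST q → q=4. Stack: []
LOAD_FAST_LOAD_FAST r,r → push 15,15. Stack: [15, 15]
BINARY_OP + → 15 + 15 = 30. Stack: [30]
STORE_FAST k → k=30. Stack: []
LOAD_FAST q → push 4. Stack: [4]
RETURN_VALUE → return 4.

784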